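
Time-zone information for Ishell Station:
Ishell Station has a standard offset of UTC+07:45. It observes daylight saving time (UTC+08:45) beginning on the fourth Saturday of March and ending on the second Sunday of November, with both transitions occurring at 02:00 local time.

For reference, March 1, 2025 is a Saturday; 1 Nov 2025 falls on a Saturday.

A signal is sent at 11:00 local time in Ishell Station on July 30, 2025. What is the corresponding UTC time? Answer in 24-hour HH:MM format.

02:15

1 March 2025 is a Saturday, so the first Saturday is March 1 and the fourth is March 22.
1 November 2025 is a Saturday, so the first Sunday is November 2 and the second is November 9.
Daylight saving runs 22 March – 9 November; July 30, 2025 is inside that window, so Ishell Station is at UTC+08:45.
11:00 local − 8h45m = 02:15 UTC.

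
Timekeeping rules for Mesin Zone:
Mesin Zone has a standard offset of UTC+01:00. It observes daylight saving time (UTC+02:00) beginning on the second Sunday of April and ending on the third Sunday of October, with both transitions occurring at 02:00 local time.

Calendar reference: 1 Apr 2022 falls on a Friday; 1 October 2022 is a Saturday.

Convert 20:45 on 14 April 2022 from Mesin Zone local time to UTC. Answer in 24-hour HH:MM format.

1 April 2022 is a Friday, so the first Sunday is April 3 and the second is April 10.
1 October 2022 is a Saturday, so the first Sunday is October 2 and the third is October 16.
Daylight saving runs 10 April – 16 October; 14 April 2022 is inside that window, so Mesin Zone is at UTC+02:00.
20:45 local − 2h = 18:45 UTC.

18:45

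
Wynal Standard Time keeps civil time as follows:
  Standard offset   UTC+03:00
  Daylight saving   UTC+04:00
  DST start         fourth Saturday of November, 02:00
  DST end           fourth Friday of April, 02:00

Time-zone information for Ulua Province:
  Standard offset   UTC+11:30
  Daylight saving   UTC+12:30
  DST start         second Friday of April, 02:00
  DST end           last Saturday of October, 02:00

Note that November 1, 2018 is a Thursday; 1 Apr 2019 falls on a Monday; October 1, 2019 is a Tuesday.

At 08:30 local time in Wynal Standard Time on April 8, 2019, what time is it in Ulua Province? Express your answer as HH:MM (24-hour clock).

1 November 2018 is a Thursday, so the first Saturday is November 3 and the fourth is November 24.
1 April 2019 is a Monday, so the first Friday is April 5 and the fourth is April 26.
April 8, 2019 lies within the daylight-saving period (24 November 2018 – 26 April 2019), so Wynal Standard Time is on daylight time, UTC+04:00.
08:30 Wynal Standard Time − 4h = 04:30 UTC.
1 April 2019 is a Monday, so the first Friday is April 5 and the second is April 12.
1 October 2019 is a Tuesday, so Saturdays fall on 5, 12, 19, 26; the last is October 26.
At the standard offset (UTC+11:30), 04:30 UTC + 11h30m = 16:00 Ulua Province standard time.
Daylight saving runs 12 April – 26 October; the standard-time date in Ulua Province, April 8, 2019, is outside that window, so Ulua Province is on standard time at UTC+11:30.
04:30 UTC + 11h30m = 16:00 Ulua Province.

16:00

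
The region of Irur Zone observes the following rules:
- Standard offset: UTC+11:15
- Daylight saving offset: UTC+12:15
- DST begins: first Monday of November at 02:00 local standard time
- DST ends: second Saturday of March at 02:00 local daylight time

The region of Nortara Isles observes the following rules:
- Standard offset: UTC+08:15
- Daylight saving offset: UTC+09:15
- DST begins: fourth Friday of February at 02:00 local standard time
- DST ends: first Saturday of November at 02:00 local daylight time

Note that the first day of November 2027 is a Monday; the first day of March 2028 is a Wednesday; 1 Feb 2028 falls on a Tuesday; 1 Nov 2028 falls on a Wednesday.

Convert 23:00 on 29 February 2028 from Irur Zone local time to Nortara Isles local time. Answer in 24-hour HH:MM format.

1 November 2027 is a Monday, so the first Monday is November 1.
1 March 2028 is a Wednesday, so the first Saturday is March 4 and the second is March 11.
29 February 2028 lies within the daylight-saving period (1 November 2027 – 11 March 2028), so Irur Zone is on daylight time, UTC+12:15.
23:00 Irur Zone − 12h15m = 10:45 UTC.
1 February 2028 is a Tuesday, so the first Friday is February 4 and the fourth is February 25.
1 November 2028 is a Wednesday, so the first Saturday is November 4.
At the standard offset (UTC+08:15), 10:45 UTC + 8h15m = 19:00 Nortara Isles standard time.
The standard-time date in Nortara Isles, 29 February 2028, lies within the daylight-saving period (25 February – 4 November), so Nortara Isles is on daylight time, UTC+09:15.
10:45 UTC + 9h15m = 20:00 Nortara Isles.

20:00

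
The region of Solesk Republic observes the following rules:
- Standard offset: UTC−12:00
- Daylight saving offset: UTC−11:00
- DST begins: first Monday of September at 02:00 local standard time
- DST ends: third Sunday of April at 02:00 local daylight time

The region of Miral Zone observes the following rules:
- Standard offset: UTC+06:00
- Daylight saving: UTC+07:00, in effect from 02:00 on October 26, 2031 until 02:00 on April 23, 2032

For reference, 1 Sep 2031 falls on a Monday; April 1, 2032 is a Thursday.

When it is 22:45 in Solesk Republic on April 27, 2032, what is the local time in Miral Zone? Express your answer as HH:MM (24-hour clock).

16:45

1 September 2031 is a Monday, so the first Monday is September 1.
1 April 2032 is a Thursday, so the first Sunday is April 4 and the third is April 18.
Daylight saving runs 1 September 2031 – 18 April 2032; April 27, 2032 is outside that window, so Solesk Republic is on standard time at UTC−12:00.
22:45 Solesk Republic + 12h = 10:45 UTC (rolling into the next day, 28 April 2032).
At the standard offset (UTC+06:00), 10:45 UTC + 6h = 16:45 Miral Zone standard time.
Daylight saving runs 26 October 2031 – 23 April 2032; the standard-time date in Miral Zone, April 28, 2032, is outside that window, so Miral Zone is on standard time at UTC+06:00.
10:45 UTC + 6h = 16:45 Miral Zone.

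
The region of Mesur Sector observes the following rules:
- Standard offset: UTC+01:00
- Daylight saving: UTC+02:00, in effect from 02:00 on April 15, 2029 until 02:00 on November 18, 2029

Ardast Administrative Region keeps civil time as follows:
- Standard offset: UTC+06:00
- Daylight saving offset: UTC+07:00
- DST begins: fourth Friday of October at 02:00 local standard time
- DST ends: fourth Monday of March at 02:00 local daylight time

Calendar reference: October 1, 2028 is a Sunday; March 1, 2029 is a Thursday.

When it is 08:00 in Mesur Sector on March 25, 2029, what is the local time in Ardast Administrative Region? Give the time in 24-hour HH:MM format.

March 25, 2029 does not fall between 15 April and 18 November, so daylight saving is not in effect and Mesur Sector is at UTC+01:00.
08:00 Mesur Sector − 1h = 07:00 UTC.
1 October 2028 is a Sunday, so the first Friday is October 6 and the fourth is October 27.
1 March 2029 is a Thursday, so the first Monday is March 5 and the fourth is March 26.
At the standard offset (UTC+06:00), 07:00 UTC + 6h = 13:00 Ardast Administrative Region standard time.
The standard-time date in Ardast Administrative Region, March 25, 2029, falls between 27 October 2028 and 26 March 2029, so daylight saving is in effect and Ardast Administrative Region is at UTC+07:00.
07:00 UTC + 7h = 14:00 Ardast Administrative Region.

14:00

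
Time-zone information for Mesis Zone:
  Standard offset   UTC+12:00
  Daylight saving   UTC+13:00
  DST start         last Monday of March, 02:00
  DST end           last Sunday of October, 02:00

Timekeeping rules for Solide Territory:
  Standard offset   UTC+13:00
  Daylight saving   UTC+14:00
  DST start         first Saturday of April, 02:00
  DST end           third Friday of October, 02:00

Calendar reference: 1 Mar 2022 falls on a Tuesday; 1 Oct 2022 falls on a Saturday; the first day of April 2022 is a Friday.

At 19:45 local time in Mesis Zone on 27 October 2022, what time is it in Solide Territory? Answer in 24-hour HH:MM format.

1 March 2022 is a Tuesday, so Mondays fall on 7, 14, 21, 28; the last is March 28.
1 October 2022 is a Saturday, so Sundays fall on 2, 9, 16, 23, 30; the last is October 30.
27 October 2022 falls between 28 March and 30 October, so daylight saving is in effect and Mesis Zone is at UTC+13:00.
19:45 Mesis Zone − 13h = 06:45 UTC.
1 April 2022 is a Friday, so the first Saturday is April 2.
1 October 2022 is a Saturday, so the first Friday is October 7 and the third is October 21.
At the standard offset (UTC+13:00), 06:45 UTC + 13h = 19:45 Solide Territory standard time.
Daylight saving runs 2 April – 21 October; the standard-time date in Solide Territory, 27 October 2022, is outside that window, so Solide Territory is on standard time at UTC+13:00.
06:45 UTC + 13h = 19:45 Solide Territory.

19:45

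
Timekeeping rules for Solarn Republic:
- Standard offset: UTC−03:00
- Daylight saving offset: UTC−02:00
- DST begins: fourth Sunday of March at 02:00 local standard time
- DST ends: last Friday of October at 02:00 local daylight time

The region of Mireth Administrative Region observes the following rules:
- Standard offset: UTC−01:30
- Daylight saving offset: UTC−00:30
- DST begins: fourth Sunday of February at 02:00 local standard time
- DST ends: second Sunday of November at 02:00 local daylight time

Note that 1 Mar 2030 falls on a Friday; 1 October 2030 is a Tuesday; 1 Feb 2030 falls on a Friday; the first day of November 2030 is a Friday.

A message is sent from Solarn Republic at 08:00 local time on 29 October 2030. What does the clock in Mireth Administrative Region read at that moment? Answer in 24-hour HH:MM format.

10:30

1 March 2030 is a Friday, so the first Sunday is March 3 and the fourth is March 24.
1 October 2030 is a Tuesday, so Fridays fall on 4, 11, 18, 25; the last is October 25.
Daylight saving runs 24 March – 25 October; 29 October 2030 is outside that window, so Solarn Republic is on standard time at UTC−03:00.
08:00 Solarn Republic + 3h = 11:00 UTC.
1 February 2030 is a Friday, so the first Sunday is February 3 and the fourth is February 24.
1 November 2030 is a Friday, so the first Sunday is November 3 and the second is November 10.
At the standard offset (UTC−01:30), 11:00 UTC − 1h30m = 09:30 Mireth Administrative Region standard time.
The standard-time date in Mireth Administrative Region, 29 October 2030, falls between 24 February and 10 November, so daylight saving is in effect and Mireth Administrative Region is at UTC−00:30.
11:00 UTC − 0h30m = 10:30 Mireth Administrative Region.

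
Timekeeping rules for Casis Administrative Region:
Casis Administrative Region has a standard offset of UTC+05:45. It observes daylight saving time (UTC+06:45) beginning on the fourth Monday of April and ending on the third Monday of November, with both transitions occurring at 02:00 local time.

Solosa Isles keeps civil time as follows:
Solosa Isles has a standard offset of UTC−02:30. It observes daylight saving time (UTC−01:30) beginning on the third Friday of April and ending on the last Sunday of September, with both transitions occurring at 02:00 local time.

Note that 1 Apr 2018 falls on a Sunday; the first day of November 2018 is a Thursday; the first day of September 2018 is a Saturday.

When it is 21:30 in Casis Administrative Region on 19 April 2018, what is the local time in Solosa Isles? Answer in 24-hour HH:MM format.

1 April 2018 is a Sunday, so the first Monday is April 2 and the fourth is April 23.
1 November 2018 is a Thursday, so the first Monday is November 5 and the third is November 19.
19 April 2018 is outside the daylight-saving period (23 April – 19 November), so Casis Administrative Region is on standard time, UTC+05:45.
21:30 Casis Administrative Region − 5h45m = 15:45 UTC.
1 April 2018 is a Sunday, so the first Friday is April 6 and the third is April 20.
1 September 2018 is a Saturday, so Sundays fall on 2, 9, 16, 23, 30; the last is September 30.
At the standard offset (UTC−02:30), 15:45 UTC − 2h30m = 13:15 Solosa Isles standard time.
The standard-time date in Solosa Isles, 19 April 2018, does not fall between 20 April and 30 September, so daylight saving is not in effect and Solosa Isles is at UTC−02:30.
15:45 UTC − 2h30m = 13:15 Solosa Isles.

13:15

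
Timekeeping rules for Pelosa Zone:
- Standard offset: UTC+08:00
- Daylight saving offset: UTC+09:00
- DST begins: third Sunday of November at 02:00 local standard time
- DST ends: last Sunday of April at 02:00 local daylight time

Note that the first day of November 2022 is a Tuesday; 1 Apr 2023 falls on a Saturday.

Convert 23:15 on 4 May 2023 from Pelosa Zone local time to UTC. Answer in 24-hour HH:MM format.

15:15

1 November 2022 is a Tuesday, so the first Sunday is November 6 and the third is November 20.
1 April 2023 is a Saturday, so Sundays fall on 2, 9, 16, 23, 30; the last is April 30.
4 May 2023 does not fall between 20 November 2022 and 30 April 2023, so daylight saving is not in effect and Pelosa Zone is at UTC+08:00.
23:15 local − 8h = 15:15 UTC.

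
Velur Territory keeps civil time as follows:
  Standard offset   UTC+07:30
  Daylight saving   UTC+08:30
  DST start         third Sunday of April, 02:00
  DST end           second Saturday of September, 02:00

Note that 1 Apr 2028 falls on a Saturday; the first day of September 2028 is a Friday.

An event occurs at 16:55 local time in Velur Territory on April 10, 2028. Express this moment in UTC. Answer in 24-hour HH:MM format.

1 April 2028 is a Saturday, so the first Sunday is April 2 and the third is April 16.
1 September 2028 is a Friday, so the first Saturday is September 2 and the second is September 9.
April 10, 2028 is outside the daylight-saving period (16 April – 9 September), so Velur Territory is on standard time, UTC+07:30.
16:55 local − 7h30m = 09:25 UTC.

09:25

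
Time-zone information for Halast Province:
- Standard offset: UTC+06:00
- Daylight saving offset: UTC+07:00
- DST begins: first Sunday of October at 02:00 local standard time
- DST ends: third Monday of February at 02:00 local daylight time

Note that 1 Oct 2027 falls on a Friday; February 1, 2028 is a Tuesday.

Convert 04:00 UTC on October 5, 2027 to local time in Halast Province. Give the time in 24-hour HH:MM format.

11:00

1 October 2027 is a Friday, so the first Sunday is October 3.
1 February 2028 is a Tuesday, so the first Monday is February 7 and the third is February 21.
At the standard offset (UTC+06:00), 04:00 UTC + 6h = 10:00 Halast Province standard time.
Daylight saving runs 3 October 2027 – 21 February 2028; the standard-time date in Halast Province, October 5, 2027, is inside that window, so Halast Province is at UTC+07:00.
04:00 UTC + 7h = 11:00 local.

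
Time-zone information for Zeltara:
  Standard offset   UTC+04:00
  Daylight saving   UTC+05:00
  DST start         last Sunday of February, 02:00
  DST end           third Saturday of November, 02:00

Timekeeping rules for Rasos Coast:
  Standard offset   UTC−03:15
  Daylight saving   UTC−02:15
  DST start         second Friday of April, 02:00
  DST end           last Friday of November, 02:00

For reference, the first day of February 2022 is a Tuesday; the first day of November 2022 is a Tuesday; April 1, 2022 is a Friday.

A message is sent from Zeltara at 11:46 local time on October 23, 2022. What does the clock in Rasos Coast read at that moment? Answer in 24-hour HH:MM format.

04:31

1 February 2022 is a Tuesday, so Sundays fall on 6, 13, 20, 27; the last is February 27.
1 November 2022 is a Tuesday, so the first Saturday is November 5 and the third is November 19.
October 23, 2022 lies within the daylight-saving period (27 February – 19 November), so Zeltara is on daylight time, UTC+05:00.
11:46 Zeltara − 5h = 06:46 UTC.
1 April 2022 is a Friday, so the first Friday is April 1 and the second is April 8.
1 November 2022 is a Tuesday, so Fridays fall on 4, 11, 18, 25; the last is November 25.
At the standard offset (UTC−03:15), 06:46 UTC − 3h15m = 03:31 Rasos Coast standard time.
The standard-time date in Rasos Coast, October 23, 2022, falls between 8 April and 25 November, so daylight saving is in effect and Rasos Coast is at UTC−02:15.
06:46 UTC − 2h15m = 04:31 Rasos Coast.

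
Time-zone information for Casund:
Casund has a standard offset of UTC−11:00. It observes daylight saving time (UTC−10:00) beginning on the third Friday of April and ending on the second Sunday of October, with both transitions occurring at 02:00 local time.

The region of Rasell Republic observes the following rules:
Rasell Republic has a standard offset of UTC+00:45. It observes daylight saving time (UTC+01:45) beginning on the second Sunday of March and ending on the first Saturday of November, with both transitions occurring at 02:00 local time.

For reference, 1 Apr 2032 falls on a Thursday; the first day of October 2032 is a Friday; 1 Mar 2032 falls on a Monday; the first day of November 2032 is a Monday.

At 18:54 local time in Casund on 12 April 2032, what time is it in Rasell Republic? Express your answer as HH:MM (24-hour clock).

07:39

1 April 2032 is a Thursday, so the first Friday is April 2 and the third is April 16.
1 October 2032 is a Friday, so the first Sunday is October 3 and the second is October 10.
Daylight saving runs 16 April – 10 October; 12 April 2032 is outside that window, so Casund is on standard time at UTC−11:00.
18:54 Casund + 11h = 05:54 UTC (rolling into the next day, 13 April 2032).
1 March 2032 is a Monday, so the first Sunday is March 7 and the second is March 14.
1 November 2032 is a Monday, so the first Saturday is November 6.
At the standard offset (UTC+00:45), 05:54 UTC + 0h45m = 06:39 Rasell Republic standard time.
The standard-time date in Rasell Republic, 13 April 2032, falls between 14 March and 6 November, so daylight saving is in effect and Rasell Republic is at UTC+01:45.
05:54 UTC + 1h45m = 07:39 Rasell Republic.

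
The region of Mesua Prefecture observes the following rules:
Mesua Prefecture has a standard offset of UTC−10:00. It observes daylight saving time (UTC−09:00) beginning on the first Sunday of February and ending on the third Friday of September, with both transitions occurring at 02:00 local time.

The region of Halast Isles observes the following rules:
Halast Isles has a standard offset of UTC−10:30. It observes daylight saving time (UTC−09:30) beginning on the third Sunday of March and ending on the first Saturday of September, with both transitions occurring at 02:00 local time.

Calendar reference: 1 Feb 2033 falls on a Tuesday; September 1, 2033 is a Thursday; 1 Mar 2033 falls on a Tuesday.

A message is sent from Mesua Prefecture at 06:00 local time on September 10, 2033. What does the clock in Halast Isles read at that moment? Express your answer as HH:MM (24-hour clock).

1 February 2033 is a Tuesday, so the first Sunday is February 6.
1 September 2033 is a Thursday, so the first Friday is September 2 and the third is September 16.
September 10, 2033 lies within the daylight-saving period (6 February – 16 September), so Mesua Prefecture is on daylight time, UTC−09:00.
06:00 Mesua Prefecture + 9h = 15:00 UTC.
1 March 2033 is a Tuesday, so the first Sunday is March 6 and the third is March 20.
1 September 2033 is a Thursday, so the first Saturday is September 3.
At the standard offset (UTC−10:30), 15:00 UTC − 10h30m = 04:30 Halast Isles standard time.
Daylight saving runs 20 March – 3 September; the standard-time date in Halast Isles, September 10, 2033, is outside that window, so Halast Isles is on standard time at UTC−10:30.
15:00 UTC − 10h30m = 04:30 Halast Isles.

04:30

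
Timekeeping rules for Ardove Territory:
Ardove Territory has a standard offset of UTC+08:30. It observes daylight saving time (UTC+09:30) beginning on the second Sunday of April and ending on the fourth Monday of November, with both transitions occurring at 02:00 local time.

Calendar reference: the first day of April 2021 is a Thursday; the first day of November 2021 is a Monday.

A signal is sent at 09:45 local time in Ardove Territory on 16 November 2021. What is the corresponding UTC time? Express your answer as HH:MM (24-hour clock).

00:15

1 April 2021 is a Thursday, so the first Sunday is April 4 and the second is April 11.
1 November 2021 is a Monday, so the first Monday is November 1 and the fourth is November 22.
16 November 2021 lies within the daylight-saving period (11 April – 22 November), so Ardove Territory is on daylight time, UTC+09:30.
09:45 local − 9h30m = 00:15 UTC.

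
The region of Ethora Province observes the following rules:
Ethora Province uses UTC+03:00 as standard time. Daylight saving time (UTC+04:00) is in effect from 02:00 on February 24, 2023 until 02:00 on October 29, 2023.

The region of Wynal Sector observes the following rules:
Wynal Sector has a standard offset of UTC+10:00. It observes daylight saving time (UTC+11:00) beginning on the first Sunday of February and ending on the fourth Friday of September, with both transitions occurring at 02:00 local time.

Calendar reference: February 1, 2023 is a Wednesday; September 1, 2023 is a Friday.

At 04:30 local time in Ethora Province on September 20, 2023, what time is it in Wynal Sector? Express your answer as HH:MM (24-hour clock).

September 20, 2023 lies within the daylight-saving period (24 February – 29 October), so Ethora Province is on daylight time, UTC+04:00.
04:30 Ethora Province − 4h = 00:30 UTC.
1 February 2023 is a Wednesday, so the first Sunday is February 5.
1 September 2023 is a Friday, so the first Friday is September 1 and the fourth is September 22.
At the standard offset (UTC+10:00), 00:30 UTC + 10h = 10:30 Wynal Sector standard time.
The standard-time date in Wynal Sector, September 20, 2023, lies within the daylight-saving period (5 February – 22 September), so Wynal Sector is on daylight time, UTC+11:00.
00:30 UTC + 11h = 11:30 Wynal Sector.

11:30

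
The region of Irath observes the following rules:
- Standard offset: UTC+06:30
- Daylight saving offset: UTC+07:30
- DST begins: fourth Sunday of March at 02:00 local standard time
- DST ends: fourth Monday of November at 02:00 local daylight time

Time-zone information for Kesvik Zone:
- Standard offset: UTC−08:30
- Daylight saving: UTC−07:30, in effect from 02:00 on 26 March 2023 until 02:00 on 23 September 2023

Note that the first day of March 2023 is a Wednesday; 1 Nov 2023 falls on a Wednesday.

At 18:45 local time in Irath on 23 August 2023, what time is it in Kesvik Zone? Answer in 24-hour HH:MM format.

03:45

1 March 2023 is a Wednesday, so the first Sunday is March 5 and the fourth is March 26.
1 November 2023 is a Wednesday, so the first Monday is November 6 and the fourth is November 27.
Daylight saving runs 26 March – 27 November; 23 August 2023 is inside that window, so Irath is at UTC+07:30.
18:45 Irath − 7h30m = 11:15 UTC.
At the standard offset (UTC−08:30), 11:15 UTC − 8h30m = 02:45 Kesvik Zone standard time.
The standard-time date in Kesvik Zone, 23 August 2023, falls between 26 March and 23 September, so daylight saving is in effect and Kesvik Zone is at UTC−07:30.
11:15 UTC − 7h30m = 03:45 Kesvik Zone.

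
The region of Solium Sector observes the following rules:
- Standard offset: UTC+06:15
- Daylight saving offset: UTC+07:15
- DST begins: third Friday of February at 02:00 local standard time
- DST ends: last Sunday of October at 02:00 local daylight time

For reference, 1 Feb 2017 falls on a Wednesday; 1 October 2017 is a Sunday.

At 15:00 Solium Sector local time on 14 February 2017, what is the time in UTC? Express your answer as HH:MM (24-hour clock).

1 February 2017 is a Wednesday, so the first Friday is February 3 and the third is February 17.
1 October 2017 is a Sunday, so Sundays fall on 1, 8, 15, 22, 29; the last is October 29.
Daylight saving runs 17 February – 29 October; 14 February 2017 is outside that window, so Solium Sector is on standard time at UTC+06:15.
15:00 local − 6h15m = 08:45 UTC.

08:45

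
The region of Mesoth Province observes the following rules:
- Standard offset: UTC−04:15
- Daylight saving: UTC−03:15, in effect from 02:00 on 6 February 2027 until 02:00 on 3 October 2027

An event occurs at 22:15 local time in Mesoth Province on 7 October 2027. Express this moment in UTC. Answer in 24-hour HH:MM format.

02:30

7 October 2027 is outside the daylight-saving period (6 February – 3 October), so Mesoth Province is on standard time, UTC−04:15.
22:15 local + 4h15m = 02:30 UTC (rolling into the next day, 8 October 2027).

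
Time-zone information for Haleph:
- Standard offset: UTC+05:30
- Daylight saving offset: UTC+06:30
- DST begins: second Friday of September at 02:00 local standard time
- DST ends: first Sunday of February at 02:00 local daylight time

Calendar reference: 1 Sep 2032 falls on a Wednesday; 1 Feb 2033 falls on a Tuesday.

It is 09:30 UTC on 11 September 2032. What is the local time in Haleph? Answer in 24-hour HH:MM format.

1 September 2032 is a Wednesday, so the first Friday is September 3 and the second is September 10.
1 February 2033 is a Tuesday, so the first Sunday is February 6.
At the standard offset (UTC+05:30), 09:30 UTC + 5h30m = 15:00 Haleph standard time.
The standard-time date in Haleph, 11 September 2032, falls between 10 September 2032 and 6 February 2033, so daylight saving is in effect and Haleph is at UTC+06:30.
09:30 UTC + 6h30m = 16:00 local.

16:00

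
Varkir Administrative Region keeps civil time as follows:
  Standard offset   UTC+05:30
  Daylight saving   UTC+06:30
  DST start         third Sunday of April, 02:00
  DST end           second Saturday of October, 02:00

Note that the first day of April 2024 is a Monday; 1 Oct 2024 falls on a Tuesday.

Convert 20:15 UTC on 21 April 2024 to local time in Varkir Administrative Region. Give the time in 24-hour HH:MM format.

1 April 2024 is a Monday, so the first Sunday is April 7 and the third is April 21.
1 October 2024 is a Tuesday, so the first Saturday is October 5 and the second is October 12.
At the standard offset (UTC+05:30), 20:15 UTC + 5h30m = 01:45 Varkir Administrative Region standard time (rolling into the next day, 22 April 2024).
The standard-time date in Varkir Administrative Region, 22 April 2024, falls between 21 April and 12 October, so daylight saving is in effect and Varkir Administrative Region is at UTC+06:30.
20:15 UTC + 6h30m = 02:45 local (rolling into the next day, 22 April 2024).

02:45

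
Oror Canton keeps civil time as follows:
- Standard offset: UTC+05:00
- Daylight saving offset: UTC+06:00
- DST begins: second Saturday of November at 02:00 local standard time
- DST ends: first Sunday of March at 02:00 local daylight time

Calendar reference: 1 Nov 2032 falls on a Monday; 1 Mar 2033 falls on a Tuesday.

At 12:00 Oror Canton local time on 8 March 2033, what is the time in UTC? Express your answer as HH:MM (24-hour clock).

07:00

1 November 2032 is a Monday, so the first Saturday is November 6 and the second is November 13.
1 March 2033 is a Tuesday, so the first Sunday is March 6.
8 March 2033 is outside the daylight-saving period (13 November 2032 – 6 March 2033), so Oror Canton is on standard time, UTC+05:00.
12:00 local − 5h = 07:00 UTC.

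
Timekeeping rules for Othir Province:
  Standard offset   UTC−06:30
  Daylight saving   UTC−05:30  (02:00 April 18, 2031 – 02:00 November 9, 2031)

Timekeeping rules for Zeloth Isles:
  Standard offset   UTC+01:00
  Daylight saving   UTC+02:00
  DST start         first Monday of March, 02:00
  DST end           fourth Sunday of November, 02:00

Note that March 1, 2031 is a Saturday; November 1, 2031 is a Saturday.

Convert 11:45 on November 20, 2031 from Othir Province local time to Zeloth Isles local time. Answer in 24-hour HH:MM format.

November 20, 2031 does not fall between 18 April and 9 November, so daylight saving is not in effect and Othir Province is at UTC−06:30.
11:45 Othir Province + 6h30m = 18:15 UTC.
1 March 2031 is a Saturday, so the first Monday is March 3.
1 November 2031 is a Saturday, so the first Sunday is November 2 and the fourth is November 23.
At the standard offset (UTC+01:00), 18:15 UTC + 1h = 19:15 Zeloth Isles standard time.
The standard-time date in Zeloth Isles, November 20, 2031, lies within the daylight-saving period (3 March – 23 November), so Zeloth Isles is on daylight time, UTC+02:00.
18:15 UTC + 2h = 20:15 Zeloth Isles.

20:15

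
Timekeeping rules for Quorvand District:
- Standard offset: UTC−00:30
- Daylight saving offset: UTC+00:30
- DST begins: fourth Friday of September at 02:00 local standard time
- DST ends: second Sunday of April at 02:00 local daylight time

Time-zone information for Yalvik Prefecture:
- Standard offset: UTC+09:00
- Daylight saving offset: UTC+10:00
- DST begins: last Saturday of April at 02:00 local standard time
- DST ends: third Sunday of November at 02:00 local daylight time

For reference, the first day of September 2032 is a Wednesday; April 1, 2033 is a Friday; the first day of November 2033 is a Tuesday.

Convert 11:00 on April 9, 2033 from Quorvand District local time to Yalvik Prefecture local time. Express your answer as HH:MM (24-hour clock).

19:30

1 September 2032 is a Wednesday, so the first Friday is September 3 and the fourth is September 24.
1 April 2033 is a Friday, so the first Sunday is April 3 and the second is April 10.
April 9, 2033 falls between 24 September 2032 and 10 April 2033, so daylight saving is in effect and Quorvand District is at UTC+00:30.
11:00 Quorvand District − 0h30m = 10:30 UTC.
1 April 2033 is a Friday, so Saturdays fall on 2, 9, 16, 23, 30; the last is April 30.
1 November 2033 is a Tuesday, so the first Sunday is November 6 and the third is November 20.
At the standard offset (UTC+09:00), 10:30 UTC + 9h = 19:30 Yalvik Prefecture standard time.
Daylight saving runs 30 April – 20 November; the standard-time date in Yalvik Prefecture, April 9, 2033, is outside that window, so Yalvik Prefecture is on standard time at UTC+09:00.
10:30 UTC + 9h = 19:30 Yalvik Prefecture.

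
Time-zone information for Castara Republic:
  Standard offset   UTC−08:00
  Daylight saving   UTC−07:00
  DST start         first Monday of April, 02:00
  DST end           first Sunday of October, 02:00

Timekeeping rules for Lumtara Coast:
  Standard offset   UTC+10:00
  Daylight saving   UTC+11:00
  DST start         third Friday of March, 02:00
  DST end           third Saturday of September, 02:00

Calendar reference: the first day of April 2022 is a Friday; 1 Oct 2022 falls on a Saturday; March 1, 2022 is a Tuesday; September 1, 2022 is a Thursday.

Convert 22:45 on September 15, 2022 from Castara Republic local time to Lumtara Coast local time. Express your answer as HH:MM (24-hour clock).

1 April 2022 is a Friday, so the first Monday is April 4.
1 October 2022 is a Saturday, so the first Sunday is October 2.
September 15, 2022 lies within the daylight-saving period (4 April – 2 October), so Castara Republic is on daylight time, UTC−07:00.
22:45 Castara Republic + 7h = 05:45 UTC (rolling into the next day, 16 September 2022).
1 March 2022 is a Tuesday, so the first Friday is March 4 and the third is March 18.
1 September 2022 is a Thursday, so the first Saturday is September 3 and the third is September 17.
At the standard offset (UTC+10:00), 05:45 UTC + 10h = 15:45 Lumtara Coast standard time.
Daylight saving runs 18 March – 17 September; the standard-time date in Lumtara Coast, September 16, 2022, is inside that window, so Lumtara Coast is at UTC+11:00.
05:45 UTC + 11h = 16:45 Lumtara Coast.

16:45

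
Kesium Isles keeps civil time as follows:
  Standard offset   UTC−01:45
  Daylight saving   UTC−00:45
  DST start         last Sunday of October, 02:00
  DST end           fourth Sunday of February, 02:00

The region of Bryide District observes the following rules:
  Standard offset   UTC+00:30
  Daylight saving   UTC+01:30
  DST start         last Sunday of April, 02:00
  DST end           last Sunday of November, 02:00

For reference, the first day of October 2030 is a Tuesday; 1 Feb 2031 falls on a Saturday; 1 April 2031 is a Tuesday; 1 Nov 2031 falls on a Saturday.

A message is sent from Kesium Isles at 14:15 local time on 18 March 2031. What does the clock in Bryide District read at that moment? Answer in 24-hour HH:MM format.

16:30

1 October 2030 is a Tuesday, so Sundays fall on 6, 13, 20, 27; the last is October 27.
1 February 2031 is a Saturday, so the first Sunday is February 2 and the fourth is February 23.
Daylight saving runs 27 October 2030 – 23 February 2031; 18 March 2031 is outside that window, so Kesium Isles is on standard time at UTC−01:45.
14:15 Kesium Isles + 1h45m = 16:00 UTC.
1 April 2031 is a Tuesday, so Sundays fall on 6, 13, 20, 27; the last is April 27.
1 November 2031 is a Saturday, so Sundays fall on 2, 9, 16, 23, 30; the last is November 30.
At the standard offset (UTC+00:30), 16:00 UTC + 0h30m = 16:30 Bryide District standard time.
Daylight saving runs 27 April – 30 November; the standard-time date in Bryide District, 18 March 2031, is outside that window, so Bryide District is on standard time at UTC+00:30.
16:00 UTC + 0h30m = 16:30 Bryide District.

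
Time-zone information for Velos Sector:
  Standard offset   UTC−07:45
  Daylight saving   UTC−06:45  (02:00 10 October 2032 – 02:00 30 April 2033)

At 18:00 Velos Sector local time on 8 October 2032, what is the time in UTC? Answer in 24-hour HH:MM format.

01:45

Daylight saving runs 10 October 2032 – 30 April 2033; 8 October 2032 is outside that window, so Velos Sector is on standard time at UTC−07:45.
18:00 local + 7h45m = 01:45 UTC (rolling into the next day, 9 October 2032).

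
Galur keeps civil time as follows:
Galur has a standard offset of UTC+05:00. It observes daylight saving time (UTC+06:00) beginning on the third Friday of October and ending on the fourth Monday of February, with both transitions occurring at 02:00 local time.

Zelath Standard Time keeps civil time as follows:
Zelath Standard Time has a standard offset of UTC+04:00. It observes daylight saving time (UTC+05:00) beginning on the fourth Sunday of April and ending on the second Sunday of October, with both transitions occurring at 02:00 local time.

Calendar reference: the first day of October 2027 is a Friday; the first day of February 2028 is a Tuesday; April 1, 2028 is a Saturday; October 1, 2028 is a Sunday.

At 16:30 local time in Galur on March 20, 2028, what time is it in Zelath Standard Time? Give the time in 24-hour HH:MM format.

15:30

1 October 2027 is a Friday, so the first Friday is October 1 and the third is October 15.
1 February 2028 is a Tuesday, so the first Monday is February 7 and the fourth is February 28.
March 20, 2028 is outside the daylight-saving period (15 October 2027 – 28 February 2028), so Galur is on standard time, UTC+05:00.
16:30 Galur − 5h = 11:30 UTC.
1 April 2028 is a Saturday, so the first Sunday is April 2 and the fourth is April 23.
1 October 2028 is a Sunday, so the first Sunday is October 1 and the second is October 8.
At the standard offset (UTC+04:00), 11:30 UTC + 4h = 15:30 Zelath Standard Time standard time.
The standard-time date in Zelath Standard Time, March 20, 2028, is outside the daylight-saving period (23 April – 8 October), so Zelath Standard Time is on standard time, UTC+04:00.
11:30 UTC + 4h = 15:30 Zelath Standard Time.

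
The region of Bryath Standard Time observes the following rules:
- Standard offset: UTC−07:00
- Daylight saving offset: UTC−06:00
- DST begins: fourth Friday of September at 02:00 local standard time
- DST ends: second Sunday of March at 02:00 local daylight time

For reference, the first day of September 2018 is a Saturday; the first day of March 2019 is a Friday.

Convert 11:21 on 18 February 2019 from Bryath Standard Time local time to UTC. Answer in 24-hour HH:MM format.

1 September 2018 is a Saturday, so the first Friday is September 7 and the fourth is September 28.
1 March 2019 is a Friday, so the first Sunday is March 3 and the second is March 10.
18 February 2019 falls between 28 September 2018 and 10 March 2019, so daylight saving is in effect and Bryath Standard Time is at UTC−06:00.
11:21 local + 6h = 17:21 UTC.

17:21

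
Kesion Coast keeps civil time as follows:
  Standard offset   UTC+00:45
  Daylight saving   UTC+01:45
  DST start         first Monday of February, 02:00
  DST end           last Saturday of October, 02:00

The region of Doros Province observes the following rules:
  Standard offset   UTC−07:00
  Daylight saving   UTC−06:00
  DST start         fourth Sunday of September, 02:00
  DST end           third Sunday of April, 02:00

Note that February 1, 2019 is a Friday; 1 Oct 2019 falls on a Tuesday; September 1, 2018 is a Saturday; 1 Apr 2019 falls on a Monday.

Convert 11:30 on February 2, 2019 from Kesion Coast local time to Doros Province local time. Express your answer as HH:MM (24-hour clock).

04:45

1 February 2019 is a Friday, so the first Monday is February 4.
1 October 2019 is a Tuesday, so Saturdays fall on 5, 12, 19, 26; the last is October 26.
February 2, 2019 does not fall between 4 February and 26 October, so daylight saving is not in effect and Kesion Coast is at UTC+00:45.
11:30 Kesion Coast − 0h45m = 10:45 UTC.
1 September 2018 is a Saturday, so the first Sunday is September 2 and the fourth is September 23.
1 April 2019 is a Monday, so the first Sunday is April 7 and the third is April 21.
At the standard offset (UTC−07:00), 10:45 UTC − 7h = 03:45 Doros Province standard time.
The standard-time date in Doros Province, February 2, 2019, lies within the daylight-saving period (23 September 2018 – 21 April 2019), so Doros Province is on daylight time, UTC−06:00.
10:45 UTC − 6h = 04:45 Doros Province.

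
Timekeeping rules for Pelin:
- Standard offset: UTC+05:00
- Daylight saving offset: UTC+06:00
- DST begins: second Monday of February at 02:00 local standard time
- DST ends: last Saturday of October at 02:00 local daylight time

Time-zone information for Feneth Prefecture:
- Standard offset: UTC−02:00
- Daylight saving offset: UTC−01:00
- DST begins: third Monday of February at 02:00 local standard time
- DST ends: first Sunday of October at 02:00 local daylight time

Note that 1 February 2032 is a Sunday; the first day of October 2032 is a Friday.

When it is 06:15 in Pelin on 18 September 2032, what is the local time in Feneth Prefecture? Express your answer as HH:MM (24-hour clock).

23:15

1 February 2032 is a Sunday, so the first Monday is February 2 and the second is February 9.
1 October 2032 is a Friday, so Saturdays fall on 2, 9, 16, 23, 30; the last is October 30.
18 September 2032 falls between 9 February and 30 October, so daylight saving is in effect and Pelin is at UTC+06:00.
06:15 Pelin − 6h = 00:15 UTC.
1 February 2032 is a Sunday, so the first Monday is February 2 and the third is February 16.
1 October 2032 is a Friday, so the first Sunday is October 3.
At the standard offset (UTC−02:00), 00:15 UTC − 2h = 22:15 Feneth Prefecture standard time (rolling into the previous day, 17 September 2032).
Daylight saving runs 16 February – 3 October; the standard-time date in Feneth Prefecture, 17 September 2032, is inside that window, so Feneth Prefecture is at UTC−01:00.
00:15 UTC − 1h = 23:15 Feneth Prefecture (rolling into the previous day, 17 September 2032).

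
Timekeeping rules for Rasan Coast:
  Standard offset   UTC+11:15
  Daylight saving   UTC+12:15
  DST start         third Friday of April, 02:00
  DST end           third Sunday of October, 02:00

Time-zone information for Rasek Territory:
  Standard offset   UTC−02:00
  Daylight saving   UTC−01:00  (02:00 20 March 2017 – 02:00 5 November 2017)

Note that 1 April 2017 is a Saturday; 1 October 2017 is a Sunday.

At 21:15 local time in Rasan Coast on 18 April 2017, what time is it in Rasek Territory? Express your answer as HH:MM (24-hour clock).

1 April 2017 is a Saturday, so the first Friday is April 7 and the third is April 21.
1 October 2017 is a Sunday, so the first Sunday is October 1 and the third is October 15.
Daylight saving runs 21 April – 15 October; 18 April 2017 is outside that window, so Rasan Coast is on standard time at UTC+11:15.
21:15 Rasan Coast − 11h15m = 10:00 UTC.
At the standard offset (UTC−02:00), 10:00 UTC − 2h = 08:00 Rasek Territory standard time.
The standard-time date in Rasek Territory, 18 April 2017, falls between 20 March and 5 November, so daylight saving is in effect and Rasek Territory is at UTC−01:00.
10:00 UTC − 1h = 09:00 Rasek Territory.

09:00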